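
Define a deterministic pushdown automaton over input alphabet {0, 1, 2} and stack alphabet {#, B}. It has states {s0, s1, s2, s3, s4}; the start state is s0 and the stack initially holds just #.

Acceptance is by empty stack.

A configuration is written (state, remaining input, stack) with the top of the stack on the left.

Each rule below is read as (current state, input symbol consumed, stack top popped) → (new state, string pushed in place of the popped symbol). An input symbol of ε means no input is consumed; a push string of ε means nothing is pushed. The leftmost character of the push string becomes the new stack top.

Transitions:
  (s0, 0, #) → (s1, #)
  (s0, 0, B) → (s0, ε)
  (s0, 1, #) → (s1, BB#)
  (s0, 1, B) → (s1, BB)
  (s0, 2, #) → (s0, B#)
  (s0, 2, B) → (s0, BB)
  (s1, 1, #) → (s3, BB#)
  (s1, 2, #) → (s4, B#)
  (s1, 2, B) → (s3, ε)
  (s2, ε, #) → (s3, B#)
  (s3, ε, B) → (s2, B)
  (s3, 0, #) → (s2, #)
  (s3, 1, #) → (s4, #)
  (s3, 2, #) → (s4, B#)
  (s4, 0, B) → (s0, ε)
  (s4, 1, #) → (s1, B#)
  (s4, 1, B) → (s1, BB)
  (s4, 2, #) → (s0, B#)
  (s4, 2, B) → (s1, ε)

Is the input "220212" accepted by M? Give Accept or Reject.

(s0, 220212, #)
  read 2, top #: go to s0, push B# → (s0, 20212, B#)
  read 2, top B: go to s0, push BB → (s0, 0212, BB#)
  read 0, top B: go to s0, push ε → (s0, 212, B#)
  read 2, top B: go to s0, push BB → (s0, 12, BB#)
  read 1, top B: go to s1, push BB → (s1, 2, BBB#)
  read 2, top B: go to s3, push ε → (s3, ε, BB#)
  ε-move, top B: go to s2, push B → (s2, ε, BB#)
All input consumed; stack is BB#, not empty, and no further ε-move applies.

Reject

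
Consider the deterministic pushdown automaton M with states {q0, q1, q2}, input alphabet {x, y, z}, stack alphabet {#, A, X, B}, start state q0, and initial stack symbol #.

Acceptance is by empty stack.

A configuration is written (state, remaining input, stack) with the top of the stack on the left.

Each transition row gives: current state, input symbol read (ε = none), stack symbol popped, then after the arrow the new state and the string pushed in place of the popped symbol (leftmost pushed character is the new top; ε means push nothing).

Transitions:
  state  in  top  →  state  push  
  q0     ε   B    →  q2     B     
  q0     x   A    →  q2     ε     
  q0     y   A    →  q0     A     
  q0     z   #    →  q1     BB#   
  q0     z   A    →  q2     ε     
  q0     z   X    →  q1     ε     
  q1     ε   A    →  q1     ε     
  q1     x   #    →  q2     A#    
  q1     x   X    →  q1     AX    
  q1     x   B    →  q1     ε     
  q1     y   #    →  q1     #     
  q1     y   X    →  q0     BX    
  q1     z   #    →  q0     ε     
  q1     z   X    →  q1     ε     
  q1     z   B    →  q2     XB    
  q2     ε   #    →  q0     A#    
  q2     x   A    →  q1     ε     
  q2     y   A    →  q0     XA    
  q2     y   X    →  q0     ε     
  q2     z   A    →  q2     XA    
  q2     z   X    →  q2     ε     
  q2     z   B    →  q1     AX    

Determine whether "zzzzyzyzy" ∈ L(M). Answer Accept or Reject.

(q0, zzzzyzyzy, #) ⊢ (q1, zzzyzyzy, BB#) ⊢ (q2, zzyzyzy, XBB#) ⊢ (q2, zyzyzy, BB#) ⊢ (q1, yzyzy, AXB#) ⊢ (q1, yzyzy, XB#) ⊢ (q0, zyzy, BXB#) ⊢ (q2, zyzy, BXB#) ⊢ (q1, yzy, AXXB#) ⊢ (q1, yzy, XXB#) ⊢ (q0, zy, BXXB#) ⊢ (q2, zy, BXXB#) ⊢ (q1, y, AXXXB#) ⊢ (q1, y, XXXB#) ⊢ (q0, ε, BXXXB#) ⊢ (q2, ε, BXXXB#)
All input consumed; stack is BXXXB#, not empty, and no further ε-move applies.

Reject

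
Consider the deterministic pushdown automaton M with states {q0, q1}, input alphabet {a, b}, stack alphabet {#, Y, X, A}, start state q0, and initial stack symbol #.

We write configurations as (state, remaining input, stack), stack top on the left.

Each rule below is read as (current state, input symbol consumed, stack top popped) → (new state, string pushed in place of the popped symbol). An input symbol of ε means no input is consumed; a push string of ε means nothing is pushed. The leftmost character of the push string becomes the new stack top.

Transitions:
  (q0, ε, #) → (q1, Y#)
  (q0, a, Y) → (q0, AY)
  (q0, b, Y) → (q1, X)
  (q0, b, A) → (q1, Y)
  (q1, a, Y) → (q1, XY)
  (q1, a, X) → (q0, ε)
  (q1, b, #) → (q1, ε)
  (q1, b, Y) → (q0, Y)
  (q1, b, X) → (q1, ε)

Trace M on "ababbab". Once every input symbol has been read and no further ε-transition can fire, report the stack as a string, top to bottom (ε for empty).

YY#

(q0, ababbab, #)
  ε-move, top #: go to q1, push Y# → (q1, ababbab, Y#)
  read a, top Y: go to q1, push XY → (q1, babbab, XY#)
  read b, top X: go to q1, push ε → (q1, abbab, Y#)
  read a, top Y: go to q1, push XY → (q1, bbab, XY#)
  read b, top X: go to q1, push ε → (q1, bab, Y#)
  read b, top Y: go to q0, push Y → (q0, ab, Y#)
  read a, top Y: go to q0, push AY → (q0, b, AY#)
  read b, top A: go to q1, push Y → (q1, ε, YY#)
All input consumed in state q1 with stack YY#.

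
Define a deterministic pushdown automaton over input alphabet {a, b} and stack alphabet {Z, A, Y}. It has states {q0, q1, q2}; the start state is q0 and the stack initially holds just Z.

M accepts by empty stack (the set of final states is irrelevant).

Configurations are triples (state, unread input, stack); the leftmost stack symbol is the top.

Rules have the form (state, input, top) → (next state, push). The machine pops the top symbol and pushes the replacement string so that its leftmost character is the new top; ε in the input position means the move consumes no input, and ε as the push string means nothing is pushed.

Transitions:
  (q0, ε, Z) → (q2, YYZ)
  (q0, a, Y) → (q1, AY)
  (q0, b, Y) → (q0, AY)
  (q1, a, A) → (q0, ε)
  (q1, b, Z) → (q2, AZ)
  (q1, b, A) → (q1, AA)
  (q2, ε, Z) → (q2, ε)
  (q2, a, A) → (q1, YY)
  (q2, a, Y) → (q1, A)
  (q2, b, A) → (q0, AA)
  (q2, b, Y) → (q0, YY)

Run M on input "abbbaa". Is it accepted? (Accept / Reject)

(q0, abbbaa, Z)
  ε-move, top Z: go to q2, push YYZ → (q2, abbbaa, YYZ)
  read a, top Y: go to q1, push A → (q1, bbbaa, AYZ)
  read b, top A: go to q1, push AA → (q1, bbaa, AAYZ)
  read b, top A: go to q1, push AA → (q1, baa, AAAYZ)
  read b, top A: go to q1, push AA → (q1, aa, AAAAYZ)
  read a, top A: go to q0, push ε → (q0, a, AAAYZ)
No transition applies at (q0, a, AAAYZ); input not fully consumed.

Reject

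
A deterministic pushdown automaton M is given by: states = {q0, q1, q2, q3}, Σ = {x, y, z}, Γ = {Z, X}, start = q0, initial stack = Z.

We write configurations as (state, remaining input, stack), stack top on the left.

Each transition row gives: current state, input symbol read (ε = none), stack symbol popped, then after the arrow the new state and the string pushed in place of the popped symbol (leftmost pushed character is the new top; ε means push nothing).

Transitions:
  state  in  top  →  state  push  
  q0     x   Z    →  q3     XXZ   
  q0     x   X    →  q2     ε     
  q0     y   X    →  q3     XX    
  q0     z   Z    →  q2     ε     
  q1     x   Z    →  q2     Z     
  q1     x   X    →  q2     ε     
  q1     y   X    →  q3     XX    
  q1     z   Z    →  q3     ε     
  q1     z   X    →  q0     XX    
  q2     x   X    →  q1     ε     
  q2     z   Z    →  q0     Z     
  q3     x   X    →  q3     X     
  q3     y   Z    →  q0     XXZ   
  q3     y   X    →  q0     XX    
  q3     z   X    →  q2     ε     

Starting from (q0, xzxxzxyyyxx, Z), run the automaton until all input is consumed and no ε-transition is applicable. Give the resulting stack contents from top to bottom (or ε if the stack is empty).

(q0, xzxxzxyyyxx, Z) ⊢ (q3, zxxzxyyyxx, XXZ) ⊢ (q2, xxzxyyyxx, XZ) ⊢ (q1, xzxyyyxx, Z) ⊢ (q2, zxyyyxx, Z) ⊢ (q0, xyyyxx, Z) ⊢ (q3, yyyxx, XXZ) ⊢ (q0, yyxx, XXXZ) ⊢ (q3, yxx, XXXXZ) ⊢ (q0, xx, XXXXXZ) ⊢ (q2, x, XXXXZ) ⊢ (q1, ε, XXXZ)
All input consumed in state q1 with stack XXXZ.

XXXZ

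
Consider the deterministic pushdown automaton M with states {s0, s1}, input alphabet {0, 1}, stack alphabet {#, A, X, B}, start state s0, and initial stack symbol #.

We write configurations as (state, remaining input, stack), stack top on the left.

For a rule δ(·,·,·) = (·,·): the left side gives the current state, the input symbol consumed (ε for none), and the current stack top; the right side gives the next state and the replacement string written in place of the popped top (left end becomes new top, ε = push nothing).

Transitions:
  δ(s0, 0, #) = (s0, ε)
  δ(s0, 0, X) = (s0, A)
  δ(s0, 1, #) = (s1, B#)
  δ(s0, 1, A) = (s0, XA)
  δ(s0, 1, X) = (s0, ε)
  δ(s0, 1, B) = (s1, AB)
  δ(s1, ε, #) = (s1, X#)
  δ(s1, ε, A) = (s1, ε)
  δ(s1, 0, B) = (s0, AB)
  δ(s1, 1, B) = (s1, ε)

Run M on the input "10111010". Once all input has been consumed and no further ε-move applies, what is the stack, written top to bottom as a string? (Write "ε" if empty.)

(s0, 10111010, #) ⊢ (s1, 0111010, B#) ⊢ (s0, 111010, AB#) ⊢ (s0, 11010, XAB#) ⊢ (s0, 1010, AB#) ⊢ (s0, 010, XAB#) ⊢ (s0, 10, AAB#) ⊢ (s0, 0, XAAB#) ⊢ (s0, ε, AAAB#)
All input consumed in state s0 with stack AAAB#.

AAAB#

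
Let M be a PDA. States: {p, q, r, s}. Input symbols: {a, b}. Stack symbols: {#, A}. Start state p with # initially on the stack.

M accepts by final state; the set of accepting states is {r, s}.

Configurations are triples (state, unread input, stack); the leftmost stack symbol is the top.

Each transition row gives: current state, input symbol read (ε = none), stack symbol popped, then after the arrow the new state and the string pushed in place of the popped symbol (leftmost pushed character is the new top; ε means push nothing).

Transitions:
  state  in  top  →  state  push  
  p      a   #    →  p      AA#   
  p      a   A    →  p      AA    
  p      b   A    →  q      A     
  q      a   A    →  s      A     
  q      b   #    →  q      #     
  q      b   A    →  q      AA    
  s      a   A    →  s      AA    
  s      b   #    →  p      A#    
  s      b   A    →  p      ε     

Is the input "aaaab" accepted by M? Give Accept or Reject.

No computation consumes all input and reaches a final state.

Reject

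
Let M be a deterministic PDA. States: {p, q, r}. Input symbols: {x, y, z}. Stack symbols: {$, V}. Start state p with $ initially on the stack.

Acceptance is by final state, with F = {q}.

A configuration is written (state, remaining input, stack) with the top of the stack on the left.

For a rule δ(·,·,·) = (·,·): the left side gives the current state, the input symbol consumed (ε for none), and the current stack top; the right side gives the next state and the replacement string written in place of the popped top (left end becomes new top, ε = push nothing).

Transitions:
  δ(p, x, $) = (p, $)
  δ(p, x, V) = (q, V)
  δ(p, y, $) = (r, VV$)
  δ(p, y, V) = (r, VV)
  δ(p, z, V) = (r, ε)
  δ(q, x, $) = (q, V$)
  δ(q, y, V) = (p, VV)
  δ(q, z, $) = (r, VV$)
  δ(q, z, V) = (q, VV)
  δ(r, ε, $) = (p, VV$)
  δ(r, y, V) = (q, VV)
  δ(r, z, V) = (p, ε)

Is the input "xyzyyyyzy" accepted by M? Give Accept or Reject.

Reject

(p, xyzyyyyzy, $) ⊢ (p, yzyyyyzy, $) ⊢ (r, zyyyyzy, VV$) ⊢ (p, yyyyzy, V$) ⊢ (r, yyyzy, VV$) ⊢ (q, yyzy, VVV$) ⊢ (p, yzy, VVVV$) ⊢ (r, zy, VVVVV$) ⊢ (p, y, VVVV$) ⊢ (r, ε, VVVVV$)
All input consumed; state r ∉ F and no further ε-move applies.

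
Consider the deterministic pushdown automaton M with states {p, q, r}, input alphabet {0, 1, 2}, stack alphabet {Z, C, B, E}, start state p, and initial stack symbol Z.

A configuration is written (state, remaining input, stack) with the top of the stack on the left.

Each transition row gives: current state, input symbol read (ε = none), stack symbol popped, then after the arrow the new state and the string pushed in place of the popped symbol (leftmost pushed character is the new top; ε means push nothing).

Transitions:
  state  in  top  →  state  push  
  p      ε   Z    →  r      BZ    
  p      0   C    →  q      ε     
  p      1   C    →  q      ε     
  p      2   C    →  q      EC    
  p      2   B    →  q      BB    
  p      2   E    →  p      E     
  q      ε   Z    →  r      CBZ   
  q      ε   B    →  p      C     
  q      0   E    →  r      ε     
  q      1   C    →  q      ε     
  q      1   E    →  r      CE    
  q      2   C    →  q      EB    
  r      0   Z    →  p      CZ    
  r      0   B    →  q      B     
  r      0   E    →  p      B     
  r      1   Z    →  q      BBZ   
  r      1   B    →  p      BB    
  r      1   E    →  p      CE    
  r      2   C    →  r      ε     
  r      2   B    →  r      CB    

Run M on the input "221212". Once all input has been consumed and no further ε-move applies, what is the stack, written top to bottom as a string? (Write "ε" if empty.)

(p, 221212, Z)
  ε-move, top Z: go to r, push BZ → (r, 221212, BZ)
  read 2, top B: go to r, push CB → (r, 21212, CBZ)
  read 2, top C: go to r, push ε → (r, 1212, BZ)
  read 1, top B: go to p, push BB → (p, 212, BBZ)
  read 2, top B: go to q, push BB → (q, 12, BBBZ)
  ε-move, top B: go to p, push C → (p, 12, CBBZ)
  read 1, top C: go to q, push ε → (q, 2, BBZ)
  ε-move, top B: go to p, push C → (p, 2, CBZ)
  read 2, top C: go to q, push EC → (q, ε, ECBZ)
All input consumed in state q with stack ECBZ.

ECBZ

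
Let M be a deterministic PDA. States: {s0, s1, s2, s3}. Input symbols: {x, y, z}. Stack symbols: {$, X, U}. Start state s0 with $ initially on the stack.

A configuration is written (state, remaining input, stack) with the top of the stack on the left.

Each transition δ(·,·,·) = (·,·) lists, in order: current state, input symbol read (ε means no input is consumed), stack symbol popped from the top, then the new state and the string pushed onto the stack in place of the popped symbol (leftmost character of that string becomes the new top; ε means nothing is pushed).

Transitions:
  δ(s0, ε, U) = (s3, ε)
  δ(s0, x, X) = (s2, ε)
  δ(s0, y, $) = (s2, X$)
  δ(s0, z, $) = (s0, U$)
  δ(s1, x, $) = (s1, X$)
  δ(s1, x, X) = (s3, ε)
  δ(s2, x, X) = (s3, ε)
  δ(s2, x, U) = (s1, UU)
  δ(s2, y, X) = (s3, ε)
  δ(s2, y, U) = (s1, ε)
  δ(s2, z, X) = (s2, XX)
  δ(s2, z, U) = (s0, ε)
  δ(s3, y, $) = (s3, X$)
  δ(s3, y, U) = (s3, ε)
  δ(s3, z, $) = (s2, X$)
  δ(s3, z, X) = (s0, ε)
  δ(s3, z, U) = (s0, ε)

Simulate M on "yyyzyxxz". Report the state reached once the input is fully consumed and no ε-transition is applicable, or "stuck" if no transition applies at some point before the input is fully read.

stuck

(s0, yyyzyxxz, $)
  read y, top $: go to s2, push X$ → (s2, yyzyxxz, X$)
  read y, top X: go to s3, push ε → (s3, yzyxxz, $)
  read y, top $: go to s3, push X$ → (s3, zyxxz, X$)
  read z, top X: go to s0, push ε → (s0, yxxz, $)
  read y, top $: go to s2, push X$ → (s2, xxz, X$)
  read x, top X: go to s3, push ε → (s3, xz, $)
No transition for (s3, x, top $); M blocks with input xz remaining.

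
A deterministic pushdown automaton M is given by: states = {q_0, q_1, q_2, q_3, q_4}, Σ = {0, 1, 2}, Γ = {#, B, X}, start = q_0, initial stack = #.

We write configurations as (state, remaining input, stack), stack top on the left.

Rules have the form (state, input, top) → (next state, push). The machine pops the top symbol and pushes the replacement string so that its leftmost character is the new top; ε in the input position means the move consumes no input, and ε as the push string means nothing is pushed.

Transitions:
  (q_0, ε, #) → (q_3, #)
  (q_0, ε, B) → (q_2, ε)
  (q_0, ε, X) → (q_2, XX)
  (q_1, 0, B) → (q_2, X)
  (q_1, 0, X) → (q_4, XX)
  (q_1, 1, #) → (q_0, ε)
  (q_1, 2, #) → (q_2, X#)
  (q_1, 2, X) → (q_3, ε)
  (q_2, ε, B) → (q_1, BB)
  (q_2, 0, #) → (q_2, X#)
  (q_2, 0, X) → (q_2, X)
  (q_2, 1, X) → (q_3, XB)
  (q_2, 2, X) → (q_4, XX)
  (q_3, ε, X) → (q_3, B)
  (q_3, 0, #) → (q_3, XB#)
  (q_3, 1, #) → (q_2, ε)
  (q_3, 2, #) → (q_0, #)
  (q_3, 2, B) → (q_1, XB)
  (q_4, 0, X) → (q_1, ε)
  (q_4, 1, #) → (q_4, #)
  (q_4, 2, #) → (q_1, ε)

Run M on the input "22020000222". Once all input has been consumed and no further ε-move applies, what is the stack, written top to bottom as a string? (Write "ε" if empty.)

BB#

(q_0, 22020000222, #) ⊢ (q_3, 22020000222, #) ⊢ (q_0, 2020000222, #) ⊢ (q_3, 2020000222, #) ⊢ (q_0, 020000222, #) ⊢ (q_3, 020000222, #) ⊢ (q_3, 20000222, XB#) ⊢ (q_3, 20000222, BB#) ⊢ (q_1, 0000222, XBB#) ⊢ (q_4, 000222, XXBB#) ⊢ (q_1, 00222, XBB#) ⊢ (q_4, 0222, XXBB#) ⊢ (q_1, 222, XBB#) ⊢ (q_3, 22, BB#) ⊢ (q_1, 2, XBB#) ⊢ (q_3, ε, BB#)
All input consumed in state q_3 with stack BB#.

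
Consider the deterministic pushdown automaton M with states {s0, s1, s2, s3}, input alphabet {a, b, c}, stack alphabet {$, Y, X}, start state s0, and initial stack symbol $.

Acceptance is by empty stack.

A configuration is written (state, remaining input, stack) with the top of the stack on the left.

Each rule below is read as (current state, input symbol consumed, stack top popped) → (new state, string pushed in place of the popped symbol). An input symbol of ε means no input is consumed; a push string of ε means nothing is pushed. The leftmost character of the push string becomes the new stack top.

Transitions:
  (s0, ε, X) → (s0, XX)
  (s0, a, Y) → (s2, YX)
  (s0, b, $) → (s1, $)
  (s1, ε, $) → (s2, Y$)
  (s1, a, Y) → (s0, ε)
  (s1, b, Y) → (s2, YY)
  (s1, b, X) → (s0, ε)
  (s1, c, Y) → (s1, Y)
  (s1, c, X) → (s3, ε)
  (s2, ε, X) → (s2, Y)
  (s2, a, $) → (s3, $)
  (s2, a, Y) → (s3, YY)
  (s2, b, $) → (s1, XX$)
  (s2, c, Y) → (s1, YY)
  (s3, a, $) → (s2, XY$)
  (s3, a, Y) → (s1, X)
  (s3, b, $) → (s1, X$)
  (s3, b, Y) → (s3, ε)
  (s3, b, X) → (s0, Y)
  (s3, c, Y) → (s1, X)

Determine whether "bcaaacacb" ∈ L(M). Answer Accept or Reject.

(s0, bcaaacacb, $)
  read b, top $: go to s1, push $ → (s1, caaacacb, $)
  ε-move, top $: go to s2, push Y$ → (s2, caaacacb, Y$)
  read c, top Y: go to s1, push YY → (s1, aaacacb, YY$)
  read a, top Y: go to s0, push ε → (s0, aacacb, Y$)
  read a, top Y: go to s2, push YX → (s2, acacb, YX$)
  read a, top Y: go to s3, push YY → (s3, cacb, YYX$)
  read c, top Y: go to s1, push X → (s1, acb, XYX$)
No transition applies at (s1, acb, XYX$); input not fully consumed.

Reject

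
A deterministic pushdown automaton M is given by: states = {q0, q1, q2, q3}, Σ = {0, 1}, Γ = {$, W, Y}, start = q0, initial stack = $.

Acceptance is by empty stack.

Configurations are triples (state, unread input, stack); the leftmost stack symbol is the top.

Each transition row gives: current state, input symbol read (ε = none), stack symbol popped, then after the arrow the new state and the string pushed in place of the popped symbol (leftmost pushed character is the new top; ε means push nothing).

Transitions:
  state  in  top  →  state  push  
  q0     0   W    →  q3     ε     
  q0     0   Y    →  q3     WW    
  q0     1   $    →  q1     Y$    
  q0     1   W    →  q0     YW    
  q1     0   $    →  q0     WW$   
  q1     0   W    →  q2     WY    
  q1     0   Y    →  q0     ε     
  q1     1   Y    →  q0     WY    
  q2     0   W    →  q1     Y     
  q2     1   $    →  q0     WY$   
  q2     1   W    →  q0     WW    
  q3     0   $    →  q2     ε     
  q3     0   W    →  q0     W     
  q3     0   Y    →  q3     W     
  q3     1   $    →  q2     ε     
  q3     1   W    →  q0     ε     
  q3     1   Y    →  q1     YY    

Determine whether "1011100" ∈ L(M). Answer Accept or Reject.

Reject

(q0, 1011100, $)
  read 1, top $: go to q1, push Y$ → (q1, 011100, Y$)
  read 0, top Y: go to q0, push ε → (q0, 11100, $)
  read 1, top $: go to q1, push Y$ → (q1, 1100, Y$)
  read 1, top Y: go to q0, push WY → (q0, 100, WY$)
  read 1, top W: go to q0, push YW → (q0, 00, YWY$)
  read 0, top Y: go to q3, push WW → (q3, 0, WWWY$)
  read 0, top W: go to q0, push W → (q0, ε, WWWY$)
All input consumed; stack is WWWY$, not empty, and no further ε-move applies.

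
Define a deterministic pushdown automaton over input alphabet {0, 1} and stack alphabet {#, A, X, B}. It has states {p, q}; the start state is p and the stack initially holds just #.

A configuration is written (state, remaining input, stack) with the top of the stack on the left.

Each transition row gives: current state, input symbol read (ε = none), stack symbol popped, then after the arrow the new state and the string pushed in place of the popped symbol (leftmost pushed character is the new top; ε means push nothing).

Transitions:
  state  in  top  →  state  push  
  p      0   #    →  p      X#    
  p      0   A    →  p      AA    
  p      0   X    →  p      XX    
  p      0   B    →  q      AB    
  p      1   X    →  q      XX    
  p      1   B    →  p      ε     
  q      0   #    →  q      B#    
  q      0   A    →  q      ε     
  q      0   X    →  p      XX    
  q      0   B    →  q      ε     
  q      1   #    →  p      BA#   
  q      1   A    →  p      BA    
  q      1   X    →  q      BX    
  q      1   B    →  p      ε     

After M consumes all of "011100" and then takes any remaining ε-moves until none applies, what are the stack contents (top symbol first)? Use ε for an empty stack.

(p, 011100, #)
  read 0, top #: go to p, push X# → (p, 11100, X#)
  read 1, top X: go to q, push XX → (q, 1100, XX#)
  read 1, top X: go to q, push BX → (q, 100, BXX#)
  read 1, top B: go to p, push ε → (p, 00, XX#)
  read 0, top X: go to p, push XX → (p, 0, XXX#)
  read 0, top X: go to p, push XX → (p, ε, XXXX#)
All input consumed in state p with stack XXXX#.

XXXX#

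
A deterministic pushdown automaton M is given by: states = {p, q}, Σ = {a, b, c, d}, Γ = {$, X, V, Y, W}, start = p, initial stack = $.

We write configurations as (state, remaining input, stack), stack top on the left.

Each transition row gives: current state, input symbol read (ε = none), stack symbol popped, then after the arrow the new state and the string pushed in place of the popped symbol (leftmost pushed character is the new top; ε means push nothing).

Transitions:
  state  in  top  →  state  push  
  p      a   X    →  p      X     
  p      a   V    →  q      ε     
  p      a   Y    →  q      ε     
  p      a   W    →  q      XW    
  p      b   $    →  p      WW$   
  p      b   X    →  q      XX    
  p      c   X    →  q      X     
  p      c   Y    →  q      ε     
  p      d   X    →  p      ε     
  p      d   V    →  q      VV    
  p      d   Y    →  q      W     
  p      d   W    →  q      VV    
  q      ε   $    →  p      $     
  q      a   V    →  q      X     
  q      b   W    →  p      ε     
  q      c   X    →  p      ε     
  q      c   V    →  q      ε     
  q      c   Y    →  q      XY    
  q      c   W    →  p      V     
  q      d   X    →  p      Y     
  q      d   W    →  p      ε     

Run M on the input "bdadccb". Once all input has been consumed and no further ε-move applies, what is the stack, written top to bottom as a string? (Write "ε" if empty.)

(p, bdadccb, $)
  read b, top $: go to p, push WW$ → (p, dadccb, WW$)
  read d, top W: go to q, push VV → (q, adccb, VVW$)
  read a, top V: go to q, push X → (q, dccb, XVW$)
  read d, top X: go to p, push Y → (p, ccb, YVW$)
  read c, top Y: go to q, push ε → (q, cb, VW$)
  read c, top V: go to q, push ε → (q, b, W$)
  read b, top W: go to p, push ε → (p, ε, $)
All input consumed in state p with stack $.

$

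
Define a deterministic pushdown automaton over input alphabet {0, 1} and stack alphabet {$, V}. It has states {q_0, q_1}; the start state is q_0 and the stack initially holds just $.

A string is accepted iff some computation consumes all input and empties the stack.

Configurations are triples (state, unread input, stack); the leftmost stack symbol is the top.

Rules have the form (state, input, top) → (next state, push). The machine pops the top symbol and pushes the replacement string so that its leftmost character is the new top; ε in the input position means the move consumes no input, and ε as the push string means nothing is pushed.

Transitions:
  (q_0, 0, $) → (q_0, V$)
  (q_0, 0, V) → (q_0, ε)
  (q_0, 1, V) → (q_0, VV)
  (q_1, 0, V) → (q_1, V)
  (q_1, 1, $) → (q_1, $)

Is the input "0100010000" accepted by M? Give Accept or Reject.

(q_0, 0100010000, $)
  read 0, top $: go to q_0, push V$ → (q_0, 100010000, V$)
  read 1, top V: go to q_0, push VV → (q_0, 00010000, VV$)
  read 0, top V: go to q_0, push ε → (q_0, 0010000, V$)
  read 0, top V: go to q_0, push ε → (q_0, 010000, $)
  read 0, top $: go to q_0, push V$ → (q_0, 10000, V$)
  read 1, top V: go to q_0, push VV → (q_0, 0000, VV$)
  read 0, top V: go to q_0, push ε → (q_0, 000, V$)
  read 0, top V: go to q_0, push ε → (q_0, 00, $)
  read 0, top $: go to q_0, push V$ → (q_0, 0, V$)
  read 0, top V: go to q_0, push ε → (q_0, ε, $)
All input consumed; stack is $, not empty, and no further ε-move applies.

Reject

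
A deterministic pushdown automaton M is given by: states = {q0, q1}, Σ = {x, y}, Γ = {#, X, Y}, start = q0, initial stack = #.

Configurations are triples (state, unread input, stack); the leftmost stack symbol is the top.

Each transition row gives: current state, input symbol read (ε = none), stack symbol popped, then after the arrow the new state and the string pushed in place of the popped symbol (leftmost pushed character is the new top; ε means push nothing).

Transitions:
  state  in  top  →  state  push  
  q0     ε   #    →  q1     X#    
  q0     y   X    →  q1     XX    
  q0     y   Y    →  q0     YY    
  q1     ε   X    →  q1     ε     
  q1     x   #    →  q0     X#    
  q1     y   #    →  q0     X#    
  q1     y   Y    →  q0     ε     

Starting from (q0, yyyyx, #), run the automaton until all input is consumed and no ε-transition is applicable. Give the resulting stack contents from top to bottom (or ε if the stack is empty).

X#

(q0, yyyyx, #)
  ε-move, top #: go to q1, push X# → (q1, yyyyx, X#)
  ε-move, top X: go to q1, push ε → (q1, yyyyx, #)
  read y, top #: go to q0, push X# → (q0, yyyx, X#)
  read y, top X: go to q1, push XX → (q1, yyx, XX#)
  ε-move, top X: go to q1, push ε → (q1, yyx, X#)
  ε-move, top X: go to q1, push ε → (q1, yyx, #)
  read y, top #: go to q0, push X# → (q0, yx, X#)
  read y, top X: go to q1, push XX → (q1, x, XX#)
  ε-move, top X: go to q1, push ε → (q1, x, X#)
  ε-move, top X: go to q1, push ε → (q1, x, #)
  read x, top #: go to q0, push X# → (q0, ε, X#)
All input consumed in state q0 with stack X#.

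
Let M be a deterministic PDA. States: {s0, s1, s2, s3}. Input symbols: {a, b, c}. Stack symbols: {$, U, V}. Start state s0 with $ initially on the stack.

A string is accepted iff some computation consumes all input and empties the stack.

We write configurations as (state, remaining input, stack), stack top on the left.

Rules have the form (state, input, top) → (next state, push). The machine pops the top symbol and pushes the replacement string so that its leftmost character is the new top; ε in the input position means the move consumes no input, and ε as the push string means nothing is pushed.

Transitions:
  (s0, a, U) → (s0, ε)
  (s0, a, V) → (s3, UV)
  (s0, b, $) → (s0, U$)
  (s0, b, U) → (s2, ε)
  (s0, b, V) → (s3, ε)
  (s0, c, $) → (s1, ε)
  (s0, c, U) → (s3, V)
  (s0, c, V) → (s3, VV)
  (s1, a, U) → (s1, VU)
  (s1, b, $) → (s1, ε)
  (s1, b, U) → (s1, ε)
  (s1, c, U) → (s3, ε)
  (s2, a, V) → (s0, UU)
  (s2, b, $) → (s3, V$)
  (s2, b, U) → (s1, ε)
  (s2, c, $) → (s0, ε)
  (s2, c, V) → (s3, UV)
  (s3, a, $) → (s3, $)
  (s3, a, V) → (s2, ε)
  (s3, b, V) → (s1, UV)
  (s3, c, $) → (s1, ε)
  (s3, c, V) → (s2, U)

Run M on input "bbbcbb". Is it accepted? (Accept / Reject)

Accept

(s0, bbbcbb, $) ⊢ (s0, bbcbb, U$) ⊢ (s2, bcbb, $) ⊢ (s3, cbb, V$) ⊢ (s2, bb, U$) ⊢ (s1, b, $) ⊢ (s1, ε, ε)
All input consumed and the stack is empty.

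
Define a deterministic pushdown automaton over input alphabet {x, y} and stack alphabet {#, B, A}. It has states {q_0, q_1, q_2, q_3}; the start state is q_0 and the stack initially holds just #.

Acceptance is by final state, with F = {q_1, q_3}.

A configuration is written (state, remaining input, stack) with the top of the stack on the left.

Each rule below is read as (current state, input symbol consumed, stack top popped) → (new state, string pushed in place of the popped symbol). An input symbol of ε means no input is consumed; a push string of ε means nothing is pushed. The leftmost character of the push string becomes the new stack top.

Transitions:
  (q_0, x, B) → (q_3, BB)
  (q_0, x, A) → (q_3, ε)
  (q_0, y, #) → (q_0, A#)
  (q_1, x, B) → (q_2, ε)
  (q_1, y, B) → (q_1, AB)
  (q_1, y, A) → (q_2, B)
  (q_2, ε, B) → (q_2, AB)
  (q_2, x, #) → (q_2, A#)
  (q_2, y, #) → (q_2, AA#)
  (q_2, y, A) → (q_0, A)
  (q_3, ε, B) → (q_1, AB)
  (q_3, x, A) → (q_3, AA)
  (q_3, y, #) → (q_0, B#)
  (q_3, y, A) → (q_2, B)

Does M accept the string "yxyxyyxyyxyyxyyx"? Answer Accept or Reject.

(q_0, yxyxyyxyyxyyxyyx, #)
  read y, top #: go to q_0, push A# → (q_0, xyxyyxyyxyyxyyx, A#)
  read x, top A: go to q_3, push ε → (q_3, yxyyxyyxyyxyyx, #)
  read y, top #: go to q_0, push B# → (q_0, xyyxyyxyyxyyx, B#)
  read x, top B: go to q_3, push BB → (q_3, yyxyyxyyxyyx, BB#)
  ε-move, top B: go to q_1, push AB → (q_1, yyxyyxyyxyyx, ABB#)
  read y, top A: go to q_2, push B → (q_2, yxyyxyyxyyx, BBB#)
  ε-move, top B: go to q_2, push AB → (q_2, yxyyxyyxyyx, ABBB#)
  read y, top A: go to q_0, push A → (q_0, xyyxyyxyyx, ABBB#)
  read x, top A: go to q_3, push ε → (q_3, yyxyyxyyx, BBB#)
  ε-move, top B: go to q_1, push AB → (q_1, yyxyyxyyx, ABBB#)
  read y, top A: go to q_2, push B → (q_2, yxyyxyyx, BBBB#)
  ε-move, top B: go to q_2, push AB → (q_2, yxyyxyyx, ABBBB#)
  read y, top A: go to q_0, push A → (q_0, xyyxyyx, ABBBB#)
  read x, top A: go to q_3, push ε → (q_3, yyxyyx, BBBB#)
  ε-move, top B: go to q_1, push AB → (q_1, yyxyyx, ABBBB#)
  read y, top A: go to q_2, push B → (q_2, yxyyx, BBBBB#)
  ε-move, top B: go to q_2, push AB → (q_2, yxyyx, ABBBBB#)
  read y, top A: go to q_0, push A → (q_0, xyyx, ABBBBB#)
  read x, top A: go to q_3, push ε → (q_3, yyx, BBBBB#)
  ε-move, top B: go to q_1, push AB → (q_1, yyx, ABBBBB#)
  read y, top A: go to q_2, push B → (q_2, yx, BBBBBB#)
  ε-move, top B: go to q_2, push AB → (q_2, yx, ABBBBBB#)
  read y, top A: go to q_0, push A → (q_0, x, ABBBBBB#)
  read x, top A: go to q_3, push ε → (q_3, ε, BBBBBB#)
All input consumed; state q_3 ∈ F.

Accept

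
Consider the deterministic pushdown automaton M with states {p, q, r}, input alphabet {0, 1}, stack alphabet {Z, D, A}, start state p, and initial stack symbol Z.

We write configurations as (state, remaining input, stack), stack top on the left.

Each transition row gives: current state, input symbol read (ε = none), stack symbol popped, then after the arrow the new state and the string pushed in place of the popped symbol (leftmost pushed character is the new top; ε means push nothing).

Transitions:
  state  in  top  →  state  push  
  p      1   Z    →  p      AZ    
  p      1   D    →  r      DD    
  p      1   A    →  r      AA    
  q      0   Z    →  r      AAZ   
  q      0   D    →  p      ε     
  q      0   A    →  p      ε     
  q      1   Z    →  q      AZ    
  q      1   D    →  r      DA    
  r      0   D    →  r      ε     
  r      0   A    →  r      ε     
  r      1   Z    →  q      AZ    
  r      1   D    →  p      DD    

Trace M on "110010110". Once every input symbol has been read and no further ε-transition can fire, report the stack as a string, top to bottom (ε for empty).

AZ

(p, 110010110, Z)
  read 1, top Z: go to p, push AZ → (p, 10010110, AZ)
  read 1, top A: go to r, push AA → (r, 0010110, AAZ)
  read 0, top A: go to r, push ε → (r, 010110, AZ)
  read 0, top A: go to r, push ε → (r, 10110, Z)
  read 1, top Z: go to q, push AZ → (q, 0110, AZ)
  read 0, top A: go to p, push ε → (p, 110, Z)
  read 1, top Z: go to p, push AZ → (p, 10, AZ)
  read 1, top A: go to r, push AA → (r, 0, AAZ)
  read 0, top A: go to r, push ε → (r, ε, AZ)
All input consumed in state r with stack AZ.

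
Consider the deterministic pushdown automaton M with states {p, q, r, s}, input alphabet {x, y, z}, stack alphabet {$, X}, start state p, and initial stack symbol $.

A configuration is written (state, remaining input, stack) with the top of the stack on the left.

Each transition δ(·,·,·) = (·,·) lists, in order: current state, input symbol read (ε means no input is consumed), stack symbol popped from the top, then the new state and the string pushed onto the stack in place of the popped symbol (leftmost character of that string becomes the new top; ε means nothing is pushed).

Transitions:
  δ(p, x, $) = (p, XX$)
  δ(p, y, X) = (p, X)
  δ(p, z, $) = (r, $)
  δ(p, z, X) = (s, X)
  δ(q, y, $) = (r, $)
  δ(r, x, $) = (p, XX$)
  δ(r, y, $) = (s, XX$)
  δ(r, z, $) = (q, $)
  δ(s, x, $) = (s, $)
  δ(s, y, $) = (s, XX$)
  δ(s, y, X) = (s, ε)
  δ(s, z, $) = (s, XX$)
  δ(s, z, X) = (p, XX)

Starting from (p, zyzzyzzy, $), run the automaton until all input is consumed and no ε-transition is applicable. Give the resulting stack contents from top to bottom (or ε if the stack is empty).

XX$

(p, zyzzyzzy, $)
  read z, top $: go to r, push $ → (r, yzzyzzy, $)
  read y, top $: go to s, push XX$ → (s, zzyzzy, XX$)
  read z, top X: go to p, push XX → (p, zyzzy, XXX$)
  read z, top X: go to s, push X → (s, yzzy, XXX$)
  read y, top X: go to s, push ε → (s, zzy, XX$)
  read z, top X: go to p, push XX → (p, zy, XXX$)
  read z, top X: go to s, push X → (s, y, XXX$)
  read y, top X: go to s, push ε → (s, ε, XX$)
All input consumed in state s with stack XX$.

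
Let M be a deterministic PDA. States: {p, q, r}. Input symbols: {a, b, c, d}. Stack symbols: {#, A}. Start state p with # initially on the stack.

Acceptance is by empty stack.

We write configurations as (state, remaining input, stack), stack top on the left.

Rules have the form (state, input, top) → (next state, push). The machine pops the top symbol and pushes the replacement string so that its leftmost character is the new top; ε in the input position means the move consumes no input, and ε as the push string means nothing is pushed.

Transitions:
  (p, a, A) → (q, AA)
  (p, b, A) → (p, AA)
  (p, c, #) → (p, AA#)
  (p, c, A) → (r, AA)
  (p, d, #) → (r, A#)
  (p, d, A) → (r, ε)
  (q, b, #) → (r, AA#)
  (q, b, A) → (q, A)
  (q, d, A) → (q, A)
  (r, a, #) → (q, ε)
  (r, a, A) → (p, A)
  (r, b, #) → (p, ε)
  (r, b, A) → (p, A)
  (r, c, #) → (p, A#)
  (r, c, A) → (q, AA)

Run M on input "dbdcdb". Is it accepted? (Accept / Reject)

(p, dbdcdb, #)
  read d, top #: go to r, push A# → (r, bdcdb, A#)
  read b, top A: go to p, push A → (p, dcdb, A#)
  read d, top A: go to r, push ε → (r, cdb, #)
  read c, top #: go to p, push A# → (p, db, A#)
  read d, top A: go to r, push ε → (r, b, #)
  read b, top #: go to p, push ε → (p, ε, ε)
All input consumed and the stack is empty.

Accept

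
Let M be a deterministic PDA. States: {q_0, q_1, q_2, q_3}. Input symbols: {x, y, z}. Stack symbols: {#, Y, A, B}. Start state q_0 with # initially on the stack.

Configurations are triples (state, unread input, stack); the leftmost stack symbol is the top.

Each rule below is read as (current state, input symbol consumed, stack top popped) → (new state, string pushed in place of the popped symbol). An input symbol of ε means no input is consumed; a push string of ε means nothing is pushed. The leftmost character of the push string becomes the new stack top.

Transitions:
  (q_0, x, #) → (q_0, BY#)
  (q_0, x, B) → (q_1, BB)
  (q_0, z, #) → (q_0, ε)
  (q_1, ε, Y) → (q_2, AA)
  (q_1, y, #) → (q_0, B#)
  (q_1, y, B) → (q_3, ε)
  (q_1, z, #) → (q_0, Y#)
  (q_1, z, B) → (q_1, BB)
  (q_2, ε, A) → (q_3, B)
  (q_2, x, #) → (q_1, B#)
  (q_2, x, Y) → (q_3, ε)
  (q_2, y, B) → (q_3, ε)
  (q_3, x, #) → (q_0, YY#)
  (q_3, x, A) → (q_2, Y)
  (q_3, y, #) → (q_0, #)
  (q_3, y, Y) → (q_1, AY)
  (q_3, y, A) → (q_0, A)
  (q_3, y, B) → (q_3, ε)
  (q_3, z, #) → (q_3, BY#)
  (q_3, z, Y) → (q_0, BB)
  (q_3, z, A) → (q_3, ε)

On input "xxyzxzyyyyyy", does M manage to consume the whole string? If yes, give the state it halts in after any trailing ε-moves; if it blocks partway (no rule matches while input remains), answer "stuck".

(q_0, xxyzxzyyyyyy, #)
  read x, top #: go to q_0, push BY# → (q_0, xyzxzyyyyyy, BY#)
  read x, top B: go to q_1, push BB → (q_1, yzxzyyyyyy, BBY#)
  read y, top B: go to q_3, push ε → (q_3, zxzyyyyyy, BY#)
No transition for (q_3, z, top B); M blocks with input zxzyyyyyy remaining.

stuck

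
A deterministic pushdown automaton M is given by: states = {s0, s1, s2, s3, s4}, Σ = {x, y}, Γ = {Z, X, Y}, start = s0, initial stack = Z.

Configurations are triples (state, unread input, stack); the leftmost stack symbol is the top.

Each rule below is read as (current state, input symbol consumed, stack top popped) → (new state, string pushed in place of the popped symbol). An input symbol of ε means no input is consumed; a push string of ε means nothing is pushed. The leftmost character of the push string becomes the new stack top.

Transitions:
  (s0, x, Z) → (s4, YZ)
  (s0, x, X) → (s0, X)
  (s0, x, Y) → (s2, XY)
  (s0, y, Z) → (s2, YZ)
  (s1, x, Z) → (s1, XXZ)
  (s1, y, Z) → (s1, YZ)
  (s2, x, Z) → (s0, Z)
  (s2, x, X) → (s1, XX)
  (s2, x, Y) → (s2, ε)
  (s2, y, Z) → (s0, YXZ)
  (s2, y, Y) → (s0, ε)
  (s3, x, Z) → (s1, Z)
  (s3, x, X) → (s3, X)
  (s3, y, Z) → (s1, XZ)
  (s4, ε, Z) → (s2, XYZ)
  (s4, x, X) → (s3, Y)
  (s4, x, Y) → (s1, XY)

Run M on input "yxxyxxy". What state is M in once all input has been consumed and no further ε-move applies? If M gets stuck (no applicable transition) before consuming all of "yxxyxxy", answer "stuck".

s2

(s0, yxxyxxy, Z)
  read y, top Z: go to s2, push YZ → (s2, xxyxxy, YZ)
  read x, top Y: go to s2, push ε → (s2, xyxxy, Z)
  read x, top Z: go to s0, push Z → (s0, yxxy, Z)
  read y, top Z: go to s2, push YZ → (s2, xxy, YZ)
  read x, top Y: go to s2, push ε → (s2, xy, Z)
  read x, top Z: go to s0, push Z → (s0, y, Z)
  read y, top Z: go to s2, push YZ → (s2, ε, YZ)
All input consumed; M is in state s2.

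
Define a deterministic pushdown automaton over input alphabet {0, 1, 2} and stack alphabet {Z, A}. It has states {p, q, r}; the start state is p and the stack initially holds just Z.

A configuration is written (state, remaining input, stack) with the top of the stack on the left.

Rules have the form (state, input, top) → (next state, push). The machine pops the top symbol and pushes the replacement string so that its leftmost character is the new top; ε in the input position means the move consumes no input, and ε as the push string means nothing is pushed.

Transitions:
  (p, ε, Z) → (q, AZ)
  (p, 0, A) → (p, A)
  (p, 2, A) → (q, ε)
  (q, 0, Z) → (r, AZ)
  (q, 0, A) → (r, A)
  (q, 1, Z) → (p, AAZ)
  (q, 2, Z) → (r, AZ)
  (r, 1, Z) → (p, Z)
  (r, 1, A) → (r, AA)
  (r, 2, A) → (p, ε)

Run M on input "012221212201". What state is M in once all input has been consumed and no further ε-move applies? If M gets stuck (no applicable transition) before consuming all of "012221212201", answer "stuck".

stuck

(p, 012221212201, Z)
  ε-move, top Z: go to q, push AZ → (q, 012221212201, AZ)
  read 0, top A: go to r, push A → (r, 12221212201, AZ)
  read 1, top A: go to r, push AA → (r, 2221212201, AAZ)
  read 2, top A: go to p, push ε → (p, 221212201, AZ)
  read 2, top A: go to q, push ε → (q, 21212201, Z)
  read 2, top Z: go to r, push AZ → (r, 1212201, AZ)
  read 1, top A: go to r, push AA → (r, 212201, AAZ)
  read 2, top A: go to p, push ε → (p, 12201, AZ)
No transition for (p, 1, top A); M blocks with input 12201 remaining.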